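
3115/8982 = 3115/8982 = 0.35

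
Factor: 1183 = 7^1*13^2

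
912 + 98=1010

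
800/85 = 160/17 = 9.41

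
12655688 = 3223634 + 9432054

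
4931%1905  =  1121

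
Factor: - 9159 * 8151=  - 3^2*11^1*13^1*19^1*43^1*71^1 = - 74655009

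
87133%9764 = 9021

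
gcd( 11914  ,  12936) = 14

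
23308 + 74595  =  97903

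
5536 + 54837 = 60373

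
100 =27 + 73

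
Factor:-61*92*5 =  - 28060= -2^2*5^1*23^1*61^1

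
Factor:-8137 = - 79^1*103^1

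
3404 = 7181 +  - 3777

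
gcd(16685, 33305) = 5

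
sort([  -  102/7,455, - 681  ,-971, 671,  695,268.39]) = [-971,  -  681,-102/7,268.39,455,671,695] 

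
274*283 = 77542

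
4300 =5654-1354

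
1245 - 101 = 1144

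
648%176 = 120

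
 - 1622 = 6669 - 8291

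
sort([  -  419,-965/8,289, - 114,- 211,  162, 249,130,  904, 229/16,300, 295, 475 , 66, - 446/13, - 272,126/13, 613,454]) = [ - 419, - 272,-211 ,-965/8, - 114,-446/13,126/13, 229/16, 66, 130,162,249 , 289,295,300 , 454,475,  613,904]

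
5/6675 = 1/1335  =  0.00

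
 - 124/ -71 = 124/71 =1.75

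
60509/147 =411 +92/147 = 411.63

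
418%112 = 82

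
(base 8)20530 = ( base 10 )8536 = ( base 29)a4a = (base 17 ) 1c92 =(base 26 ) CG8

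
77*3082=237314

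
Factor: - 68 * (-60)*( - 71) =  - 289680 = - 2^4  *3^1*5^1*17^1*71^1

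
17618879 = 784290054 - 766671175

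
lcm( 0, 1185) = 0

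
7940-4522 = 3418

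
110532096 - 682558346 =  - 572026250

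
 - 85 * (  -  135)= 11475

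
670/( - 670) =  - 1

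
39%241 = 39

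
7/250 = 7/250 = 0.03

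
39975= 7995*5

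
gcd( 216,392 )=8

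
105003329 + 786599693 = 891603022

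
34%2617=34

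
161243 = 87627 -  - 73616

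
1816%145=76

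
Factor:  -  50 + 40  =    -  2^1*5^1 = - 10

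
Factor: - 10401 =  - 3^1*3467^1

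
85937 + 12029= 97966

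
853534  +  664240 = 1517774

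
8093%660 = 173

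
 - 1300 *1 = -1300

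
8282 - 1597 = 6685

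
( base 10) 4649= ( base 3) 20101012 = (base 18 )e65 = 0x1229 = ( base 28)5Q1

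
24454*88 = 2151952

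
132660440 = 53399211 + 79261229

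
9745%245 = 190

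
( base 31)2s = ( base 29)33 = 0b1011010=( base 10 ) 90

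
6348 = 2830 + 3518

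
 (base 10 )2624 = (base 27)3g5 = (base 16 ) a40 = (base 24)4d8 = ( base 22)596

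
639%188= 75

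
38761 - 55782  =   - 17021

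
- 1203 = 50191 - 51394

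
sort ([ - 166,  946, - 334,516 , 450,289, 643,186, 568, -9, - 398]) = [ - 398, - 334, - 166, - 9, 186, 289,  450, 516,  568,643 , 946 ]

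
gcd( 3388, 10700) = 4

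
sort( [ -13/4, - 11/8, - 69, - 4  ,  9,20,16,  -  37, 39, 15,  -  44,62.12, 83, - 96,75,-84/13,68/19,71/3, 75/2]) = [ - 96, - 69, - 44, - 37, - 84/13, - 4, - 13/4, - 11/8, 68/19, 9, 15,  16, 20,  71/3,  75/2, 39, 62.12, 75, 83]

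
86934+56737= 143671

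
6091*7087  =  43166917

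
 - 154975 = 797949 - 952924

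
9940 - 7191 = 2749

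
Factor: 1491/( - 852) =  - 2^ ( - 2)*7^1 = - 7/4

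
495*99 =49005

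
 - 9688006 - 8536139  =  -18224145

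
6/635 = 6/635 = 0.01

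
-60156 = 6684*( - 9 ) 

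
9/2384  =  9/2384 = 0.00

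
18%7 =4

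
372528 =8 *46566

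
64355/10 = 6435 + 1/2 = 6435.50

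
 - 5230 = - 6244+1014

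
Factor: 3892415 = 5^1 *89^1 * 8747^1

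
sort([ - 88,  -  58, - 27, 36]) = [-88 , - 58,-27, 36] 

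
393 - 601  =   - 208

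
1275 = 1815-540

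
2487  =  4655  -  2168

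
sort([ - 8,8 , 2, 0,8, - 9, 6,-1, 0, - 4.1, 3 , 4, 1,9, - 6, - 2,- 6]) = [ - 9,-8 ,-6 ,- 6, - 4.1, - 2, - 1,  0, 0, 1 , 2,  3, 4,6,8 , 8,9]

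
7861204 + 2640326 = 10501530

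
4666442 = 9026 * 517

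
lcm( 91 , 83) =7553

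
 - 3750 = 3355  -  7105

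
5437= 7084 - 1647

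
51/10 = 5 + 1/10= 5.10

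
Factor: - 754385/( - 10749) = 3^( - 1 )* 5^1*31^2*157^1 * 3583^(  -  1 )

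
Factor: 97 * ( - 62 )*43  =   - 2^1 * 31^1*43^1 * 97^1 = -258602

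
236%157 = 79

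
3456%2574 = 882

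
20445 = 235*87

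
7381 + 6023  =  13404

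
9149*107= 978943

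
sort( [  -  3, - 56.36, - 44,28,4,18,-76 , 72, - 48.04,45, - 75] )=[ - 76, - 75,  -  56.36, - 48.04 , - 44, - 3, 4, 18,28, 45,72 ]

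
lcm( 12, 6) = 12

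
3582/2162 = 1791/1081 = 1.66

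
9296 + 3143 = 12439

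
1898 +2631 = 4529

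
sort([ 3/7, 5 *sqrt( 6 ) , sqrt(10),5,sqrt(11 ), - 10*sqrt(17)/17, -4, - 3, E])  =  [ - 4, - 3, - 10 * sqrt( 17)/17 , 3/7,E,sqrt(10), sqrt(11 ), 5,5*sqrt(6 ) ]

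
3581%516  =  485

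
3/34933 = 3/34933 = 0.00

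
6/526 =3/263= 0.01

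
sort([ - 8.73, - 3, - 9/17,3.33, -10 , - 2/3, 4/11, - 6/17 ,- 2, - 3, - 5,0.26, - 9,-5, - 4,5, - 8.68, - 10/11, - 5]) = [ - 10, - 9, - 8.73 , - 8.68,  -  5 , - 5, - 5, - 4 , - 3, - 3 , - 2, - 10/11, - 2/3, - 9/17, - 6/17, 0.26,4/11, 3.33, 5 ]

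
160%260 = 160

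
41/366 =41/366 = 0.11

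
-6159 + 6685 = 526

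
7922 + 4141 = 12063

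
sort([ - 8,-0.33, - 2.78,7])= [ - 8, - 2.78, - 0.33,7]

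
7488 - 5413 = 2075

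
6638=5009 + 1629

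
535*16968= 9077880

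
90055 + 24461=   114516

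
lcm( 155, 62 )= 310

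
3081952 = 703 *4384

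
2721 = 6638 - 3917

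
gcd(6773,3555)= 1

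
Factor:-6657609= - 3^1*7^1 * 317029^1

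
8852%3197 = 2458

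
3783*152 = 575016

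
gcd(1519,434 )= 217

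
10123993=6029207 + 4094786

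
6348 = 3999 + 2349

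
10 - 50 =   -  40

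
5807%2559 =689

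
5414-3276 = 2138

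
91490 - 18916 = 72574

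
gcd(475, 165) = 5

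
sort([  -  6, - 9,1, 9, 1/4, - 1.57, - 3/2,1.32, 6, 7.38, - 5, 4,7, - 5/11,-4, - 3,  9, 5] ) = [ - 9, - 6,- 5, - 4, - 3, - 1.57,-3/2, - 5/11, 1/4, 1,1.32,4,5, 6, 7, 7.38, 9,9 ] 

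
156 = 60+96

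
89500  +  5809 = 95309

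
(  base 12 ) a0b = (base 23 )2h2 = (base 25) 281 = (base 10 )1451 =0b10110101011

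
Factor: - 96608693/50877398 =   -  2^(-1) * 11^( - 1)*13^( - 1) * 1321^1 * 73133^1 * 177893^( - 1)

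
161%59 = 43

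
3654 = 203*18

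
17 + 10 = 27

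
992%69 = 26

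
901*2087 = 1880387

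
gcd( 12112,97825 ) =1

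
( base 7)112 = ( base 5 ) 213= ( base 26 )26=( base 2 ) 111010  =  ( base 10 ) 58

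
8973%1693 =508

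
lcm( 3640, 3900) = 54600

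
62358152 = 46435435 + 15922717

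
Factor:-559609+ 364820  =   - 194789 = - 7^1* 27827^1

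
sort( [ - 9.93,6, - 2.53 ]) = [ - 9.93, - 2.53, 6]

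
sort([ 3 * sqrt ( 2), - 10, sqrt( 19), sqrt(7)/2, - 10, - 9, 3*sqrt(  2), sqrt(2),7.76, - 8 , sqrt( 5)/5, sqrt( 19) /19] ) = [-10, - 10,-9, - 8, sqrt(19)/19, sqrt(5)/5,sqrt(7)/2,sqrt(2 ),3*sqrt ( 2), 3 * sqrt (2),sqrt( 19) , 7.76 ] 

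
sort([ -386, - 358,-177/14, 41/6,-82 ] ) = [-386, - 358,-82, - 177/14, 41/6] 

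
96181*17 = 1635077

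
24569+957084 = 981653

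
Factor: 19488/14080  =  609/440 = 2^(-3)*3^1 * 5^ ( - 1 )*7^1 * 11^(  -  1 ) * 29^1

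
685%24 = 13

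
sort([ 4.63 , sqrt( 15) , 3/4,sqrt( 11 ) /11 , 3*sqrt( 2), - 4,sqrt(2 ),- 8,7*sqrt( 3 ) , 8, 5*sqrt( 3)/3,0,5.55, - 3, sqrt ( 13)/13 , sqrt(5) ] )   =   [  -  8, - 4, - 3, 0,sqrt( 13) /13, sqrt (11)/11, 3/4, sqrt(2), sqrt(5 ),  5*sqrt( 3 )/3,sqrt( 15 ),3*sqrt(2 ),4.63, 5.55 , 8,7*sqrt (3 )]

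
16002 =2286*7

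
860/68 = 12  +  11/17 = 12.65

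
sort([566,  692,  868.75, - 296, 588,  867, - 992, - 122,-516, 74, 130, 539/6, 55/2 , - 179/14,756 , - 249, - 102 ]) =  [  -  992 , - 516, - 296, - 249 , - 122  , - 102, - 179/14, 55/2,  74, 539/6,130,566, 588,  692, 756, 867,868.75]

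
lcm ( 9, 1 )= 9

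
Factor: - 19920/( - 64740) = 4/13 = 2^2*13^( -1) 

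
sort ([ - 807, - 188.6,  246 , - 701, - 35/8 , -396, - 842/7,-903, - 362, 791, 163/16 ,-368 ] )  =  [ - 903, - 807, - 701, - 396, -368,-362, - 188.6,-842/7,- 35/8,  163/16,246,  791]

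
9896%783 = 500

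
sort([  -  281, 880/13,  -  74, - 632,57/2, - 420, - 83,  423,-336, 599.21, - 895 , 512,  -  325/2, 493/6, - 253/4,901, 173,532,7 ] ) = [ - 895,-632, - 420,-336, - 281 , - 325/2,- 83,-74 ,  -  253/4, 7, 57/2,880/13, 493/6,173,423,512,532, 599.21,901 ] 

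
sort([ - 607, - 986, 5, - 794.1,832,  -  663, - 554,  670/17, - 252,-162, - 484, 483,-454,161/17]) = [ - 986, - 794.1, - 663,-607, - 554,-484, - 454, - 252 , - 162, 5,161/17, 670/17, 483,832]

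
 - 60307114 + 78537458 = 18230344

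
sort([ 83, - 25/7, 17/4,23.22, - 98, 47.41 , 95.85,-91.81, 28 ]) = [ -98, - 91.81, - 25/7, 17/4 , 23.22, 28, 47.41,83,95.85 ]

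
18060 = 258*70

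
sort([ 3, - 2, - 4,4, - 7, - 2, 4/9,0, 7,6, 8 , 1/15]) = [ - 7 , - 4, - 2, - 2, 0, 1/15, 4/9,3,4 , 6, 7 , 8]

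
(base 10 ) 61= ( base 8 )75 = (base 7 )115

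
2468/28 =617/7 = 88.14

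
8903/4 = 8903/4   =  2225.75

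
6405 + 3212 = 9617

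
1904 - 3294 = -1390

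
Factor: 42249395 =5^1*541^1*15619^1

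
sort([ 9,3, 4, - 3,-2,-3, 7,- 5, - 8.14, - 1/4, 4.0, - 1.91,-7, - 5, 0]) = [-8.14, - 7,-5, -5,-3, - 3,-2,  -  1.91 , - 1/4,0,3,4, 4.0, 7, 9]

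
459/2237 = 459/2237= 0.21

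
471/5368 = 471/5368= 0.09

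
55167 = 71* 777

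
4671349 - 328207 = 4343142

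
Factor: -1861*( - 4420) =2^2*5^1*13^1 * 17^1*1861^1=8225620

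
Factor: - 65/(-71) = 5^1 *13^1*71^( - 1 )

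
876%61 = 22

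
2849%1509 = 1340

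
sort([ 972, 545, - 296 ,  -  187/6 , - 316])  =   [-316, - 296, - 187/6, 545, 972 ]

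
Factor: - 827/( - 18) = 2^ (-1)*3^( - 2 ) * 827^1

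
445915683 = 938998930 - 493083247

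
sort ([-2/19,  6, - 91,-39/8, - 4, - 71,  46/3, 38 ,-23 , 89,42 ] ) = [-91,-71,-23, - 39/8, -4, - 2/19,6, 46/3,38, 42, 89 ]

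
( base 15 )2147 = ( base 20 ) HC2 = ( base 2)1101110000010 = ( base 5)211132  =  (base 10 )7042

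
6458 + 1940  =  8398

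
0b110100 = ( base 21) 2a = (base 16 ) 34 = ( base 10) 52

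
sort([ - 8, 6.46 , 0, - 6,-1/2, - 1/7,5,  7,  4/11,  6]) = [ - 8,  -  6 , - 1/2, - 1/7, 0,  4/11,  5, 6, 6.46, 7 ] 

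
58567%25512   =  7543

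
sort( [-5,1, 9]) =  [-5,  1, 9]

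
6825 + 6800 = 13625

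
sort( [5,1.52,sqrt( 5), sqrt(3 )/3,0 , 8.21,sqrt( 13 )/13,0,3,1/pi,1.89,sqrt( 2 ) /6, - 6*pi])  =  [ - 6 * pi,0, 0,sqrt( 2 ) /6, sqrt(13)/13, 1/pi, sqrt(3)/3,1.52,1.89, sqrt( 5 ), 3 , 5,8.21] 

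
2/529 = 2/529 = 0.00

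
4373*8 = 34984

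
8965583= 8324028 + 641555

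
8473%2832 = 2809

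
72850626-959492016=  - 886641390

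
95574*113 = 10799862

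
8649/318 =2883/106= 27.20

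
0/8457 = 0  =  0.00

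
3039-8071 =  -5032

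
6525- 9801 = -3276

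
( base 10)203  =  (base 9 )245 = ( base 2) 11001011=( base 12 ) 14b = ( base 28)77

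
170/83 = 170/83 = 2.05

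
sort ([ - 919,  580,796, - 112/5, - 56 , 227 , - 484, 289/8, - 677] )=[ - 919, - 677, - 484, - 56, - 112/5,289/8 , 227,580,796]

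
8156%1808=924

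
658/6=109 + 2/3 =109.67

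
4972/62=2486/31 = 80.19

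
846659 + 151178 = 997837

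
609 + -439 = 170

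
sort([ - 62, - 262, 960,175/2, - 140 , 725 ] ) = [ - 262, - 140, - 62, 175/2,725,  960] 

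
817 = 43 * 19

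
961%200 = 161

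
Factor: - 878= - 2^1*439^1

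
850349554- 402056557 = 448292997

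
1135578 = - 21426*( - 53)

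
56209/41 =1370+ 39/41 = 1370.95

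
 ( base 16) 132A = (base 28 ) 676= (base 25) 7l6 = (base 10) 4906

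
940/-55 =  - 188/11 = - 17.09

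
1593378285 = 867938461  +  725439824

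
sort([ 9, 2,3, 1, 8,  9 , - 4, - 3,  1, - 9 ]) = [ - 9, - 4, - 3,1, 1,2, 3, 8,9, 9]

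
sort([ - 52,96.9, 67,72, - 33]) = [ -52, - 33, 67,72,96.9]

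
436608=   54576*8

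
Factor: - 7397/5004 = - 2^ (  -  2)*3^ (  -  2)*13^1*139^( - 1)* 569^1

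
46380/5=9276  =  9276.00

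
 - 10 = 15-25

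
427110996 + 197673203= 624784199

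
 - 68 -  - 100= 32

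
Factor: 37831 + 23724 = 61555= 5^1*13^1 * 947^1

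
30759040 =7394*4160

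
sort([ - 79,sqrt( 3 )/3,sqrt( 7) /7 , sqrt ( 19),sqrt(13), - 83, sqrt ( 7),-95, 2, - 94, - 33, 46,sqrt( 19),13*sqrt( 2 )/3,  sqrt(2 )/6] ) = [ - 95 ,- 94  ,-83, - 79, - 33,sqrt(2) /6, sqrt ( 7 ) /7,  sqrt( 3)/3,2,sqrt(7),  sqrt(13),sqrt( 19 ),sqrt( 19), 13*sqrt( 2 )/3,  46] 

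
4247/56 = 75  +  47/56 = 75.84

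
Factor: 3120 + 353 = 23^1*151^1 = 3473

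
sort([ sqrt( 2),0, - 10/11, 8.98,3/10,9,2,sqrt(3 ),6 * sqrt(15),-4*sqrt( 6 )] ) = [ - 4*sqrt(6), - 10/11,0,3/10,  sqrt( 2 ),sqrt(3),2,8.98, 9, 6*sqrt(15) ]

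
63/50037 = 21/16679 = 0.00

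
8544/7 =1220+4/7 = 1220.57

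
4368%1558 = 1252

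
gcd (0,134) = 134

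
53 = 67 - 14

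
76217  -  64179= 12038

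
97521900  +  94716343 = 192238243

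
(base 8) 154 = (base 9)130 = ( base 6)300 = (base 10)108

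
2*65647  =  131294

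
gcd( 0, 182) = 182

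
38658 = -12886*(-3) 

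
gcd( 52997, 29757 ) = 7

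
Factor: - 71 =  - 71^1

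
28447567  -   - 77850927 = 106298494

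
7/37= 7/37 = 0.19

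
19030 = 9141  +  9889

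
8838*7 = 61866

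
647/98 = 6 + 59/98 = 6.60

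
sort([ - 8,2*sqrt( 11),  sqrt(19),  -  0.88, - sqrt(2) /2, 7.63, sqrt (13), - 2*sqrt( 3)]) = [-8,-2* sqrt( 3 ), - 0.88, - sqrt( 2)/2, sqrt( 13) , sqrt(19 ), 2*sqrt(11 ), 7.63]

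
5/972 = 5/972 = 0.01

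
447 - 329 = 118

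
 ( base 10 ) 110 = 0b1101110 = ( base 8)156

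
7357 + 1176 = 8533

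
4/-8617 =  - 1+ 8613/8617 =- 0.00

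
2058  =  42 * 49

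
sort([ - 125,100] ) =[  -  125,100]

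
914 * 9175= 8385950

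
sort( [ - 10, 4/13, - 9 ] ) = [ - 10, - 9,4/13] 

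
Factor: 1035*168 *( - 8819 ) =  - 2^3*3^3 * 5^1*7^1*23^1*8819^1 = - 1533447720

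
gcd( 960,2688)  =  192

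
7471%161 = 65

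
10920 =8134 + 2786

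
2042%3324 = 2042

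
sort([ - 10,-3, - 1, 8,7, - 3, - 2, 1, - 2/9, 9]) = [-10,  -  3,-3, - 2, - 1, -2/9 , 1, 7, 8,  9]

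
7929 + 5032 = 12961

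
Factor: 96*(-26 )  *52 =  - 2^8*3^1*13^2 = -129792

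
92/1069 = 92/1069=0.09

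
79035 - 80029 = -994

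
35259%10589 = 3492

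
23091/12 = 7697/4 =1924.25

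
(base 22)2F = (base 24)2b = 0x3b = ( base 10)59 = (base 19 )32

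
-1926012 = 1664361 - 3590373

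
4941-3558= 1383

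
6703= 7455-752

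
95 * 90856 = 8631320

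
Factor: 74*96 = 7104 = 2^6* 3^1*37^1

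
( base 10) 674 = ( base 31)LN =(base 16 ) 2A2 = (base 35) J9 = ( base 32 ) L2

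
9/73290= 3/24430 =0.00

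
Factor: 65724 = 2^2 * 3^1*5477^1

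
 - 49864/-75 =49864/75 =664.85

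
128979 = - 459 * (-281)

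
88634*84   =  7445256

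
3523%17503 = 3523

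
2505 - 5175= - 2670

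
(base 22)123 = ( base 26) kb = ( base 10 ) 531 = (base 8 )1023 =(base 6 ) 2243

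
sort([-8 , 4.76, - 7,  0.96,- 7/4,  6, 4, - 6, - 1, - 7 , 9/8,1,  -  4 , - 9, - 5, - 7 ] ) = [ - 9 , - 8,  -  7,- 7, - 7, - 6, - 5, - 4, - 7/4,- 1,0.96,1,9/8, 4,4.76, 6]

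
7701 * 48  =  369648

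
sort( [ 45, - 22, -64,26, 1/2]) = [-64, - 22, 1/2, 26 , 45]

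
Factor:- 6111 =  - 3^2*7^1*97^1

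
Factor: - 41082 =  - 2^1*3^1*41^1*167^1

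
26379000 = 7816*3375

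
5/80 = 1/16 = 0.06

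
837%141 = 132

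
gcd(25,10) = 5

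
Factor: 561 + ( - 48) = 513= 3^3*19^1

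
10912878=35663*306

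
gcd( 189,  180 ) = 9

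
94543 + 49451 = 143994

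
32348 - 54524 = -22176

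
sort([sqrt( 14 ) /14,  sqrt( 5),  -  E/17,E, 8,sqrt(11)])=[ - E/17,  sqrt( 14 ) /14 , sqrt ( 5 ),  E, sqrt (11), 8 ]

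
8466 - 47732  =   - 39266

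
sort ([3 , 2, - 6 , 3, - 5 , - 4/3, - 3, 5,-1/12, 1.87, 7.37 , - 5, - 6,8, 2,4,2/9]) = [ - 6, - 6, - 5 ,  -  5, - 3, - 4/3, - 1/12, 2/9,1.87,2,2, 3, 3, 4,5,7.37, 8 ] 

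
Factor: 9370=2^1*5^1*937^1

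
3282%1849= 1433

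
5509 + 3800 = 9309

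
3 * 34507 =103521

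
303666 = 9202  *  33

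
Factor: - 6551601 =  - 3^1*7^1*311981^1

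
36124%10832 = 3628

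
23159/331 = 23159/331 = 69.97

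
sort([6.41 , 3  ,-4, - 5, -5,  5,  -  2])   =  [ - 5, - 5, - 4, - 2,3,5, 6.41 ]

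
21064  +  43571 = 64635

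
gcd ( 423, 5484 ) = 3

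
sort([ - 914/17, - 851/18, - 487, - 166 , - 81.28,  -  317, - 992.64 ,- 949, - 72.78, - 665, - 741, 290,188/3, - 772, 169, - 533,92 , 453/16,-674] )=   [ - 992.64, - 949, - 772, - 741,-674, - 665, - 533, - 487, - 317,  -  166, - 81.28, - 72.78 , - 914/17, - 851/18, 453/16, 188/3, 92,169, 290]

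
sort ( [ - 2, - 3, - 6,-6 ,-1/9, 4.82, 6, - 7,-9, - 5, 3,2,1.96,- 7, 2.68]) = [ - 9, - 7,-7, - 6,-6,- 5,-3, - 2, - 1/9, 1.96 , 2, 2.68,3, 4.82, 6]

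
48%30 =18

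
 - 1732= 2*(-866 ) 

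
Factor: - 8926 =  - 2^1*4463^1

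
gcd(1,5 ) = 1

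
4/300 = 1/75 =0.01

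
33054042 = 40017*826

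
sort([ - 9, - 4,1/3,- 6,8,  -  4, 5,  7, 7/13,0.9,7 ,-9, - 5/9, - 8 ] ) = [-9, - 9, - 8,-6,  -  4,  -  4,  -  5/9,1/3,7/13, 0.9, 5,7, 7,8]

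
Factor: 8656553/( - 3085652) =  - 2^( - 2)*17^1*37^ ( - 1 )*271^1*1879^1*20849^( - 1)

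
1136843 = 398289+738554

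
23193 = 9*2577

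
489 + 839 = 1328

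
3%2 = 1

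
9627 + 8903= 18530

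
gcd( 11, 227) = 1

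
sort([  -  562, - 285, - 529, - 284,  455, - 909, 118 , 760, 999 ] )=[ - 909,-562, - 529,-285, - 284,118,455,  760, 999] 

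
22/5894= 11/2947 = 0.00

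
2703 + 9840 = 12543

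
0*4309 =0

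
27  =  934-907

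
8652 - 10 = 8642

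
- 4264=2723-6987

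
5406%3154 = 2252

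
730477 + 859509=1589986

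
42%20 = 2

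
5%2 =1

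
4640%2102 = 436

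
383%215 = 168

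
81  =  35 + 46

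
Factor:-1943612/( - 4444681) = 2^2 *11^1 * 23^( - 1)*163^1*271^1*193247^( - 1 ) 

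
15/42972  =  5/14324 = 0.00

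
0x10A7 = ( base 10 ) 4263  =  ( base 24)79f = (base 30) 4m3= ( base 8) 10247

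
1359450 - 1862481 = -503031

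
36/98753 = 36/98753 = 0.00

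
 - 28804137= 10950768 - 39754905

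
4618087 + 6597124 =11215211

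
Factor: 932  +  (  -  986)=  - 54 = - 2^1*3^3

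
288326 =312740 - 24414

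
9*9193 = 82737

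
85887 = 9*9543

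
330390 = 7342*45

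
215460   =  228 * 945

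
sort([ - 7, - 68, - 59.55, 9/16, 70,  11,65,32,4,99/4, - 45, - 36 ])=[ - 68,- 59.55, - 45,- 36, - 7, 9/16,4,11, 99/4, 32, 65,70] 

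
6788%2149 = 341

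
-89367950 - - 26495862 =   -  62872088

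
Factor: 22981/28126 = 67/82 = 2^(  -  1 )*41^(  -  1) * 67^1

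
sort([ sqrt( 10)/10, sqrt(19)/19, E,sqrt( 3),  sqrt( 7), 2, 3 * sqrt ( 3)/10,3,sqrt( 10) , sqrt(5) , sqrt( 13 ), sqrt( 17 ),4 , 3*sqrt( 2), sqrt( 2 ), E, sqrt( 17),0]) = [ 0, sqrt( 19)/19,sqrt(10)/10,3*sqrt( 3)/10, sqrt( 2 ),  sqrt(3), 2,sqrt( 5), sqrt( 7), E, E, 3,sqrt( 10),  sqrt( 13 ), 4,sqrt(17), sqrt( 17), 3 * sqrt( 2)]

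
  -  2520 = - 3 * 840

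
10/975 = 2/195 = 0.01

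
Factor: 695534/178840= 2^ ( - 2) * 5^(-1)*7^1 * 17^( - 1 )*263^( - 1 )*49681^1= 347767/89420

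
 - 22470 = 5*( - 4494 ) 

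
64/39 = 64/39 = 1.64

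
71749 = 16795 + 54954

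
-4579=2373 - 6952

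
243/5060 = 243/5060= 0.05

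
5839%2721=397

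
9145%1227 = 556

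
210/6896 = 105/3448 = 0.03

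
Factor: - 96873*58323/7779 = -3^1*7^2 *659^1*2593^(-1) * 19441^1 = - 1883307993/2593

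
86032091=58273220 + 27758871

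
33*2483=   81939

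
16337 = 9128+7209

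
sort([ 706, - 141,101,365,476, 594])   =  [-141 , 101,365,  476,594,706]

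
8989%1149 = 946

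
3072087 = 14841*207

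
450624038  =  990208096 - 539584058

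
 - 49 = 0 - 49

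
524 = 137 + 387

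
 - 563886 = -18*31327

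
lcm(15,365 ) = 1095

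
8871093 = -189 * (  -  46937)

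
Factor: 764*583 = 445412 = 2^2*11^1*53^1*191^1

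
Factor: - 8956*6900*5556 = - 343340798400 = - 2^6*3^2* 5^2*23^1 * 463^1 *2239^1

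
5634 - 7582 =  - 1948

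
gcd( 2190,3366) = 6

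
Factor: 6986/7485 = 2^1*3^( - 1)*5^( - 1)*7^1 = 14/15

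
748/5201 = 748/5201= 0.14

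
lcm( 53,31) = 1643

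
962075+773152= 1735227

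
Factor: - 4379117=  - 809^1*5413^1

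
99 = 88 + 11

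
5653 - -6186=11839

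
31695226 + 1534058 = 33229284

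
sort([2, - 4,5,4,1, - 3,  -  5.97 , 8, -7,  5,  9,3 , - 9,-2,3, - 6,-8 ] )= [-9, -8, - 7, - 6 , - 5.97, - 4, - 3,- 2 , 1,  2,3,3,4, 5, 5,  8,9]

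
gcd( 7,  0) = 7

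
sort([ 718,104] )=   [104 , 718 ]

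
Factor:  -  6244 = -2^2 * 7^1*223^1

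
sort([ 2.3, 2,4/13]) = [4/13,2,2.3 ]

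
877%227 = 196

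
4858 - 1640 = 3218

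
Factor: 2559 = 3^1  *853^1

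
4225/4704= 4225/4704= 0.90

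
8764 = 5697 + 3067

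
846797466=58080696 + 788716770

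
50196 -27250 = 22946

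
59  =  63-4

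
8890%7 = 0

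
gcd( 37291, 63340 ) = 1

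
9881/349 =9881/349 = 28.31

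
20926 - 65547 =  - 44621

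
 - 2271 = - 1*2271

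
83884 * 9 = 754956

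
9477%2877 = 846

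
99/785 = 99/785 =0.13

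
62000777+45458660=107459437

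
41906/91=460 + 46/91 = 460.51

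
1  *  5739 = 5739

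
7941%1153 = 1023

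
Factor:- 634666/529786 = -264893^( - 1 )*317333^1 = - 317333/264893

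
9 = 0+9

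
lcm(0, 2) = 0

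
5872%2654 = 564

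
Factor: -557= - 557^1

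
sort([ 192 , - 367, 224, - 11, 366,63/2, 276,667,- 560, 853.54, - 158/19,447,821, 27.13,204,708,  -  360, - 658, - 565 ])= [ - 658,-565, -560, - 367, - 360,-11,-158/19,27.13,63/2, 192,204, 224,276, 366, 447,667,708, 821, 853.54] 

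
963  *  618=595134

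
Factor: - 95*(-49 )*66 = 307230 = 2^1 * 3^1*5^1*7^2*11^1*19^1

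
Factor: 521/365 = 5^( - 1 ) * 73^(-1)*521^1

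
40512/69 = 13504/23 = 587.13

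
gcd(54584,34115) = 6823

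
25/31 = 25/31 = 0.81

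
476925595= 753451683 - 276526088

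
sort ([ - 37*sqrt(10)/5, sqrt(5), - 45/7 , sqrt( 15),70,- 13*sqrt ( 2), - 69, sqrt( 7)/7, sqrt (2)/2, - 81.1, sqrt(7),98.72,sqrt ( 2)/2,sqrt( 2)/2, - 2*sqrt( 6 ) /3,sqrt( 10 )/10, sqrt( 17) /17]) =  [ - 81.1, - 69, - 37*sqrt(10)/5, - 13 * sqrt( 2 ), - 45/7, - 2*sqrt (6 )/3, sqrt (17 ) /17,sqrt (10) /10,sqrt( 7)/7,  sqrt(2 ) /2,  sqrt (2) /2,sqrt( 2 )/2, sqrt(5),sqrt( 7), sqrt ( 15),70, 98.72]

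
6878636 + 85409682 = 92288318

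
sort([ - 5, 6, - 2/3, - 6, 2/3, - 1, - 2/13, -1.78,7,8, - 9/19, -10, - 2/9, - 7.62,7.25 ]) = [ - 10 ,-7.62,-6,-5, - 1.78, - 1,  -  2/3, - 9/19, - 2/9, - 2/13,2/3,6, 7,7.25,8]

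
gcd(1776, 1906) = 2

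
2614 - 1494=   1120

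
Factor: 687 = 3^1 *229^1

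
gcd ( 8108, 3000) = 4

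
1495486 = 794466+701020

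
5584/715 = 5584/715  =  7.81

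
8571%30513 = 8571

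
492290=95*5182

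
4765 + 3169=7934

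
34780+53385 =88165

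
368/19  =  368/19=19.37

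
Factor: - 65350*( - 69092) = 2^3* 5^2*23^1*751^1*1307^1 = 4515162200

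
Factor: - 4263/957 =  - 7^2*11^( - 1) = - 49/11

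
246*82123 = 20202258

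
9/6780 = 3/2260=0.00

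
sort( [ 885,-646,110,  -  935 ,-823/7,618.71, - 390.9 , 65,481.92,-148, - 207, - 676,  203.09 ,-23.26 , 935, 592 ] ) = [-935, - 676,  -  646 ,-390.9, - 207, - 148, - 823/7,-23.26,65, 110,203.09,481.92,  592,618.71,885,935 ]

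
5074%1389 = 907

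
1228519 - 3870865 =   -  2642346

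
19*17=323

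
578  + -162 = 416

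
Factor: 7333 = 7333^1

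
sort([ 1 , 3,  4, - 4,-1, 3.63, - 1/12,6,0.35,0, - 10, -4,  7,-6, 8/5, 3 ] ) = [ - 10 ,  -  6, - 4, - 4 , -1, -1/12,0,0.35,1, 8/5,3,3,3.63, 4,6, 7 ] 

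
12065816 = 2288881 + 9776935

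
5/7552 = 5/7552  =  0.00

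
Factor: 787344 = 2^4*3^1*47^1*349^1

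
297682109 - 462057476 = -164375367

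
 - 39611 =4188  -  43799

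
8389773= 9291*903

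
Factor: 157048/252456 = 293/471 = 3^( - 1 )  *157^( - 1)*293^1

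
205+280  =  485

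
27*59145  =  1596915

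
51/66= 17/22= 0.77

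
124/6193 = 124/6193 = 0.02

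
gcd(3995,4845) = 85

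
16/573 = 16/573 =0.03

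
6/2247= 2/749 = 0.00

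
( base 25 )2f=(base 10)65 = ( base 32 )21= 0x41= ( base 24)2h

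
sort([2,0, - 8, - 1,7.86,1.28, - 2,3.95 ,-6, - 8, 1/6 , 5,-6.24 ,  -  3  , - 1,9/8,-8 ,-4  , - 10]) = [ - 10,-8,-8, - 8, - 6.24, - 6,- 4, - 3 ,- 2, - 1 , - 1, 0, 1/6,9/8,1.28,2, 3.95,5,7.86 ]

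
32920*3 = 98760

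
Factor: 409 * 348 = 2^2*3^1*29^1 * 409^1 = 142332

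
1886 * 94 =177284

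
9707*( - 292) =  - 2834444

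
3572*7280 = 26004160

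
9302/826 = 4651/413 = 11.26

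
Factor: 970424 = 2^3*7^1 * 13^1*31^1*43^1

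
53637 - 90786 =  - 37149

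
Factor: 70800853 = 70800853^1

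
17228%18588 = 17228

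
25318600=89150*284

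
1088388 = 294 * 3702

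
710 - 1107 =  - 397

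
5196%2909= 2287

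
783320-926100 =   -  142780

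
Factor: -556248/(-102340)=462/85 = 2^1*3^1*5^ ( - 1) * 7^1*11^1*17^( - 1)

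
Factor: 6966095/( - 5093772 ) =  - 2^( - 2 )*3^( - 1 )*5^1* 424481^( - 1 )*1393219^1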